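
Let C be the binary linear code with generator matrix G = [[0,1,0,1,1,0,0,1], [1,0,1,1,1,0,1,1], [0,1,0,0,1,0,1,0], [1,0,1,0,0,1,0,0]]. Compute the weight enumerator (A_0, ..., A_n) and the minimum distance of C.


Weight distribution: A_0 = 1, A_2 = 1, A_3 = 5, A_4 = 3, A_5 = 2, A_6 = 3, A_7 = 1. Minimum distance d = 2.

Enumerate all 2^4 = 16 messages m ∈ F_2^4.
For each, compute codeword c = mG in F_2^8, then tally its weight.
  m = 0000 → c = 00000000, weight = 0.
  m = 1000 → c = 01011001, weight = 4.
  m = 0100 → c = 10111011, weight = 6.
  m = 1100 → c = 11100010, weight = 4.
  m = 0010 → c = 01001010, weight = 3.
  m = 1010 → c = 00010011, weight = 3.
  m = 0110 → c = 11110001, weight = 5.
  m = 1110 → c = 10101000, weight = 3.
  m = 0001 → c = 10100100, weight = 3.
  m = 1001 → c = 11111101, weight = 7.
  m = 0101 → c = 00011111, weight = 5.
  m = 1101 → c = 01000110, weight = 3.
  m = 0011 → c = 11101110, weight = 6.
  m = 1011 → c = 10110111, weight = 6.
  m = 0111 → c = 01010101, weight = 4.
  m = 1111 → c = 00001100, weight = 2.
Tally weights:
  weight 0: 1 codewords.
  weight 2: 1 codewords.
  weight 3: 5 codewords.
  weight 4: 3 codewords.
  weight 5: 2 codewords.
  weight 6: 3 codewords.
  weight 7: 1 codewords.
Minimum distance d = smallest w > 0 with A_w > 0 = 2.
Sanity: Σ A_w = 16 = 2^4 = 16 ✓.


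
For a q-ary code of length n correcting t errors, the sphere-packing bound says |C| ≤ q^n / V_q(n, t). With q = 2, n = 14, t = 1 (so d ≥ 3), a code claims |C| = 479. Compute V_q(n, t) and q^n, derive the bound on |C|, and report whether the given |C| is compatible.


V_q(n, t) = 15, q^n = 16384, Hamming bound = 1092, |C| = 479 ≤ bound (satisfied).

Step 1: Compute V_q(n, t) = Σ_{j=0}^1 C(n, j) (q−1)^j.
  j = 0: C(14,0)·(1)^0 = 1·1 = 1.
  j = 1: C(14,1)·(1)^1 = 14·1 = 14.
  V_q(n, t) = 1 + 14 = 15.
Step 2: q^n = 2^14 = 16384.
Step 3: Hamming bound ⌊q^n / V_q(n,t)⌋ = ⌊16384/15⌋ = 1092.
Step 4: Compare |C| = 479 to 1092: satisfied.
The claimed |C| lies below the Hamming bound.


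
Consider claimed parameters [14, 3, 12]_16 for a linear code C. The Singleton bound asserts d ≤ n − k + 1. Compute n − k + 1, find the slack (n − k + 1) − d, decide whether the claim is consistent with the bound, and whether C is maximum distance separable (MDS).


Singleton RHS = n − k + 1 = 12, slack = 0, bound satisfied, MDS.

Singleton bound: d ≤ n − k + 1.
Here n = 14, k = 3, so n − k + 1 = 12.
Given d = 12, check d ≤ 12: YES.
Slack = (n − k + 1) − d = 0.
The code is MDS (slack = 0).
Description: the claimed parameters are [14, 3, 12]_16; such a code would be MDS (meets Singleton bound).


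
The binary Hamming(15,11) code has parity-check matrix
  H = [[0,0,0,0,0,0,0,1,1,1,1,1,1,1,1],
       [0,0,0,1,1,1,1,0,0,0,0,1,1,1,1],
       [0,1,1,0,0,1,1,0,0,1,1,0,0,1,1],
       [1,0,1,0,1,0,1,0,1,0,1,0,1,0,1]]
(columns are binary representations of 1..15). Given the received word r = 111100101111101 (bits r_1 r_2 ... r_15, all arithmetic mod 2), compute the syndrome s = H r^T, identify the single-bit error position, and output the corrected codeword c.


s = (0, 1, 0, 1)^T, error position = 5, corrected codeword c = 111110101111101

Compute s = H r^T mod 2 one row at a time:
  s_1 = 0 + 1 + 1 + 1 + 1 + 1 + 0 + 1 = 6 ≡ 0 (mod 2).
  s_2 = 1 + 0 + 0 + 1 + 1 + 1 + 0 + 1 = 5 ≡ 1 (mod 2).
  s_3 = 1 + 1 + 0 + 1 + 1 + 1 + 0 + 1 = 6 ≡ 0 (mod 2).
  s_4 = 1 + 1 + 0 + 1 + 1 + 1 + 1 + 1 = 7 ≡ 1 (mod 2).
s = (0, 1, 0, 1)^T — this equals column 5 of H (binary 0101), so error is at position 5.
Correct: flip bit 5 of r = 111100101111101 to get c = 111110101111101.


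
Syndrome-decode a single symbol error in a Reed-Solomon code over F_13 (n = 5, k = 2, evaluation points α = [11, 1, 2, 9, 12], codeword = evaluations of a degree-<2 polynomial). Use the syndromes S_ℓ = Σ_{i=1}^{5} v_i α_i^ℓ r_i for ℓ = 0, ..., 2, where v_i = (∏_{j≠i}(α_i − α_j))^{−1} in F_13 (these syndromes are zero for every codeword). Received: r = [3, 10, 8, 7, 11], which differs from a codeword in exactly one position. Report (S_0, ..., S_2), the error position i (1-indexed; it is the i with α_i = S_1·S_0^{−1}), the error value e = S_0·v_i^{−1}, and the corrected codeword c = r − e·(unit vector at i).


S = (2, 11, 2), error at position 5, error magnitude e = 10, c = [3, 10, 8, 7, 1].

Step 1: column multipliers v_i = (∏_{j≠i}(α_i − α_j))^{−1} mod 13.
  i = 1 (α = 11): (11−1)(11−2)(11−9)(11−12) = 10·9·2·(−1) = −180 ≡ 2, so v_1 = 2^{−1} = 7 (mod 13).
  i = 2 (α = 1): (1−11)(1−2)(1−9)(1−12) = (−10)·(−1)·(−8)·(−11) = 880 ≡ 9, so v_2 = 9^{−1} = 3 (mod 13).
  i = 3 (α = 2): (2−11)(2−1)(2−9)(2−12) = (−9)·1·(−7)·(−10) = −630 ≡ 7, so v_3 = 7^{−1} = 2 (mod 13).
  i = 4 (α = 9): (9−11)(9−1)(9−2)(9−12) = (−2)·8·7·(−3) = 336 ≡ 11, so v_4 = 11^{−1} = 6 (mod 13).
  i = 5 (α = 12): (12−11)(12−1)(12−2)(12−9) = 1·11·10·3 = 330 ≡ 5, so v_5 = 5^{−1} = 8 (mod 13).
  v = [7, 3, 2, 6, 8].
Step 2: syndromes of r = [3, 10, 8, 7, 11] (all sums mod 13).
  S_0 = Σ v_i r_i = 7·3 + 3·10 + 2·8 + 6·7 + 8·11 = 197 ≡ 2.
  S_1 = Σ v_i α_i r_i = 7·11·3 + 3·1·10 + 2·2·8 + 6·9·7 + 8·12·11 = 1727 ≡ 11.
  α_i^2 mod 13 = [4, 1, 4, 3, 1].
  S_2 = Σ v_i α_i^2 r_i = 7·4·3 + 3·1·10 + 2·4·8 + 6·3·7 + 8·1·11 = 392 ≡ 2.
  S = (2, 11, 2) ≠ 0, so r is not a codeword (an error is present).
Step 3: locate the error. For a single error e at position i, S_ℓ = v_i·e·α_i^ℓ, so α_err = S_1/S_0.
  S_0^{−1} = 2^{−1} = 7 (mod 13), so α_err = 11·7 = 77 ≡ 12 = α_5. Error position i = 5.
  Consistency check: S_2/S_1 = 2·6 = 12 ≡ 12 = α_err ✓ (single-error assumption holds).
Step 4: error magnitude e = S_0/v_5 = S_0·∏_{j≠5}(α_5 − α_j) = 2·5 = 10 ≡ 10 (mod 13).
Step 5: correct position 5: c_5 = r_5 − e = 11 − 10 ≡ 1 (mod 13). Hence c = [3, 10, 8, 7, 1].
  Check: interpolating c through the α_i gives m(x) = 12 + 11·x (degree < 2) with m(α_i) = c_i for every i, so c is indeed a codeword.


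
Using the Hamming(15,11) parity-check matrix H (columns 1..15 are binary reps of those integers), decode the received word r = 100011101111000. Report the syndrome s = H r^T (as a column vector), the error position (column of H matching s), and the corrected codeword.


s = (0, 0, 0, 1)^T, error position = 1, corrected codeword c = 000011101111000

Compute s = H r^T mod 2 one row at a time:
  s_1 = 0 + 1 + 1 + 1 + 1 + 0 + 0 + 0 = 4 ≡ 0 (mod 2).
  s_2 = 0 + 1 + 1 + 1 + 1 + 0 + 0 + 0 = 4 ≡ 0 (mod 2).
  s_3 = 0 + 0 + 1 + 1 + 1 + 1 + 0 + 0 = 4 ≡ 0 (mod 2).
  s_4 = 1 + 0 + 1 + 1 + 1 + 1 + 0 + 0 = 5 ≡ 1 (mod 2).
s = (0, 0, 0, 1)^T — this equals column 1 of H (binary 0001), so error is at position 1.
Correct: flip bit 1 of r = 100011101111000 to get c = 000011101111000.


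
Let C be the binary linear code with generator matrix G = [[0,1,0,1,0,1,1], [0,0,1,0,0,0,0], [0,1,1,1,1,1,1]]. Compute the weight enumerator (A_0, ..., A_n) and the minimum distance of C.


Weight distribution: A_0 = 1, A_1 = 2, A_2 = 1, A_4 = 1, A_5 = 2, A_6 = 1. Minimum distance d = 1.

Enumerate all 2^3 = 8 messages m ∈ F_2^3.
For each, compute codeword c = mG in F_2^7, then tally its weight.
  m = 000 → c = 0000000, weight = 0.
  m = 100 → c = 0101011, weight = 4.
  m = 010 → c = 0010000, weight = 1.
  m = 110 → c = 0111011, weight = 5.
  m = 001 → c = 0111111, weight = 6.
  m = 101 → c = 0010100, weight = 2.
  m = 011 → c = 0101111, weight = 5.
  m = 111 → c = 0000100, weight = 1.
Tally weights:
  weight 0: 1 codewords.
  weight 1: 2 codewords.
  weight 2: 1 codewords.
  weight 4: 1 codewords.
  weight 5: 2 codewords.
  weight 6: 1 codewords.
Minimum distance d = smallest w > 0 with A_w > 0 = 1.
Sanity: Σ A_w = 8 = 2^3 = 8 ✓.


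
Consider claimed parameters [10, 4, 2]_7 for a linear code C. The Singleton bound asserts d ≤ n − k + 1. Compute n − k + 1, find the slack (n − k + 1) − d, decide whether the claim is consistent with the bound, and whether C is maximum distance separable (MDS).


Singleton RHS = n − k + 1 = 7, slack = 5, bound satisfied, not MDS.

Singleton bound: d ≤ n − k + 1.
Here n = 10, k = 4, so n − k + 1 = 7.
Given d = 2, check d ≤ 7: YES.
Slack = (n − k + 1) − d = 5.
The code is NOT MDS (slack = 5 > 0).
Description: the claimed parameters are [10, 4, 2]_7; such a code would be non-MDS.


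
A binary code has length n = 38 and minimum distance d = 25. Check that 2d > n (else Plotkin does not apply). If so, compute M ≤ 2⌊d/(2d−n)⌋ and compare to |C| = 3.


Plotkin bound M ≤ 4; given |C| = 3 ≤ bound (satisfied).

Check applicability: 2d = 50, n = 38.
2d − n = 12 > 0, so Plotkin applies.
Compute d/(2d−n) = 25/12 ≈ 2.0833.
⌊d/(2d−n)⌋ = 2.
Plotkin bound: M ≤ 2·2 = 4.
Given |C| = 3, check: satisfied.
This |C| is below the Plotkin bound.


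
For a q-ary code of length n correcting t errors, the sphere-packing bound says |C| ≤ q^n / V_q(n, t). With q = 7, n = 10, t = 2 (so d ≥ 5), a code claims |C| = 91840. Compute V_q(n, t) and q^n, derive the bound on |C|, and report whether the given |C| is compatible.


V_q(n, t) = 1681, q^n = 282475249, Hamming bound = 168040, |C| = 91840 ≤ bound (satisfied).

Step 1: Compute V_q(n, t) = Σ_{j=0}^2 C(n, j) (q−1)^j.
  j = 0: C(10,0)·(6)^0 = 1·1 = 1.
  j = 1: C(10,1)·(6)^1 = 10·6 = 60.
  j = 2: C(10,2)·(6)^2 = 45·36 = 1620.
  V_q(n, t) = 1 + 60 + 1620 = 1681.
Step 2: q^n = 7^10 = 282475249.
Step 3: Hamming bound ⌊q^n / V_q(n,t)⌋ = ⌊282475249/1681⌋ = 168040.
Step 4: Compare |C| = 91840 to 168040: satisfied.
The claimed |C| lies below the Hamming bound.


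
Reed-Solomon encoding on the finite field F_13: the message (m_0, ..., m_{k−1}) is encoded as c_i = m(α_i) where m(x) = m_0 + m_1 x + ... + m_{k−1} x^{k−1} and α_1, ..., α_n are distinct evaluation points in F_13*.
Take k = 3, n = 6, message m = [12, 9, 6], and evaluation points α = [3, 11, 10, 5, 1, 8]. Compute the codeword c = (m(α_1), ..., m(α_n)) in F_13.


c = [2, 5, 0, 12, 1, 0]

Message polynomial: m(x) = 12 + 9·x + 6·x^2 (mod 13).
For each evaluation point α_i, compute m(α_i) mod 13:
  α_1 = 3: Horner steps 6 → 1 → 2, so m(3) = 2.
  α_2 = 11: Horner steps 6 → 10 → 5, so m(11) = 5.
  α_3 = 10: Horner steps 6 → 4 → 0, so m(10) = 0.
  α_4 = 5: Horner steps 6 → 0 → 12, so m(5) = 12.
  α_5 = 1: Horner steps 6 → 2 → 1, so m(1) = 1.
  α_6 = 8: Horner steps 6 → 5 → 0, so m(8) = 0.
Codeword c = [2, 5, 0, 12, 1, 0] ∈ F_13^6.


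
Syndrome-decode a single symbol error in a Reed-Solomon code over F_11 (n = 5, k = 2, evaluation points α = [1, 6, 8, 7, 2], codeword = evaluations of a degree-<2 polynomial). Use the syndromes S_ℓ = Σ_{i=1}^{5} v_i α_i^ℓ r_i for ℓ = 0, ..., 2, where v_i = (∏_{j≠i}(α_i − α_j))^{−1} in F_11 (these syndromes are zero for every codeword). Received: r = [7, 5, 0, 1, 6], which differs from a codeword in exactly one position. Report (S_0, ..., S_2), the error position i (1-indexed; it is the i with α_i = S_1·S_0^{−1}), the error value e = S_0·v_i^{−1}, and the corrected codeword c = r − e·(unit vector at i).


S = (2, 1, 6), error at position 2, error magnitude e = 3, c = [7, 2, 0, 1, 6].

Step 1: column multipliers v_i = (∏_{j≠i}(α_i − α_j))^{−1} mod 11.
  i = 1 (α = 1): (1−6)(1−8)(1−7)(1−2) = (−5)·(−7)·(−6)·(−1) = 210 ≡ 1, so v_1 = 1^{−1} = 1 (mod 11).
  i = 2 (α = 6): (6−1)(6−8)(6−7)(6−2) = 5·(−2)·(−1)·4 = 40 ≡ 7, so v_2 = 7^{−1} = 8 (mod 11).
  i = 3 (α = 8): (8−1)(8−6)(8−7)(8−2) = 7·2·1·6 = 84 ≡ 7, so v_3 = 7^{−1} = 8 (mod 11).
  i = 4 (α = 7): (7−1)(7−6)(7−8)(7−2) = 6·1·(−1)·5 = −30 ≡ 3, so v_4 = 3^{−1} = 4 (mod 11).
  i = 5 (α = 2): (2−1)(2−6)(2−8)(2−7) = 1·(−4)·(−6)·(−5) = −120 ≡ 1, so v_5 = 1^{−1} = 1 (mod 11).
  v = [1, 8, 8, 4, 1].
Step 2: syndromes of r = [7, 5, 0, 1, 6] (all sums mod 11).
  S_0 = Σ v_i r_i = 1·7 + 8·5 + 8·0 + 4·1 + 1·6 = 57 ≡ 2.
  S_1 = Σ v_i α_i r_i = 1·1·7 + 8·6·5 + 8·8·0 + 4·7·1 + 1·2·6 = 287 ≡ 1.
  α_i^2 mod 11 = [1, 3, 9, 5, 4].
  S_2 = Σ v_i α_i^2 r_i = 1·1·7 + 8·3·5 + 8·9·0 + 4·5·1 + 1·4·6 = 171 ≡ 6.
  S = (2, 1, 6) ≠ 0, so r is not a codeword (an error is present).
Step 3: locate the error. For a single error e at position i, S_ℓ = v_i·e·α_i^ℓ, so α_err = S_1/S_0.
  S_0^{−1} = 2^{−1} = 6 (mod 11), so α_err = 1·6 = 6 ≡ 6 = α_2. Error position i = 2.
  Consistency check: S_2/S_1 = 6·1 = 6 ≡ 6 = α_err ✓ (single-error assumption holds).
Step 4: error magnitude e = S_0/v_2 = S_0·∏_{j≠2}(α_2 − α_j) = 2·7 = 14 ≡ 3 (mod 11).
Step 5: correct position 2: c_2 = r_2 − e = 5 − 3 ≡ 2 (mod 11). Hence c = [7, 2, 0, 1, 6].
  Check: interpolating c through the α_i gives m(x) = 8 + 10·x (degree < 2) with m(α_i) = c_i for every i, so c is indeed a codeword.


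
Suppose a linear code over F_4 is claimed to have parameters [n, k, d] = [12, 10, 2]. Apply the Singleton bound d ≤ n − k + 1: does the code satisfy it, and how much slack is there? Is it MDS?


Singleton RHS = n − k + 1 = 3, slack = 1, bound satisfied, not MDS.

Singleton bound: d ≤ n − k + 1.
Here n = 12, k = 10, so n − k + 1 = 3.
Given d = 2, check d ≤ 3: YES.
Slack = (n − k + 1) − d = 1.
The code is NOT MDS (slack = 1 > 0).
Description: the claimed parameters are [12, 10, 2]_4; such a code would be non-MDS.


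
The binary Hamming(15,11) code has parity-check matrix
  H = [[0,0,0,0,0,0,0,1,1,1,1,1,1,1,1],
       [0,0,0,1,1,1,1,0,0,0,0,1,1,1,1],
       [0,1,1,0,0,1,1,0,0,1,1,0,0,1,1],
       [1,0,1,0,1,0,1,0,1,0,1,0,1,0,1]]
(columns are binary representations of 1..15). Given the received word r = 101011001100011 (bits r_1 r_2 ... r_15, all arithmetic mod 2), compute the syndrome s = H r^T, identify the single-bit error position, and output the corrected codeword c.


s = (0, 0, 1, 1)^T, error position = 3, corrected codeword c = 100011001100011

Compute s = H r^T mod 2 one row at a time:
  s_1 = 0 + 1 + 1 + 0 + 0 + 0 + 1 + 1 = 4 ≡ 0 (mod 2).
  s_2 = 0 + 1 + 1 + 0 + 0 + 0 + 1 + 1 = 4 ≡ 0 (mod 2).
  s_3 = 0 + 1 + 1 + 0 + 1 + 0 + 1 + 1 = 5 ≡ 1 (mod 2).
  s_4 = 1 + 1 + 1 + 0 + 1 + 0 + 0 + 1 = 5 ≡ 1 (mod 2).
s = (0, 0, 1, 1)^T — this equals column 3 of H (binary 0011), so error is at position 3.
Correct: flip bit 3 of r = 101011001100011 to get c = 100011001100011.


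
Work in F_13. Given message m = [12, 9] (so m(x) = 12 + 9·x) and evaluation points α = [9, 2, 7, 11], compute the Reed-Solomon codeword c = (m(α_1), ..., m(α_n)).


c = [2, 4, 10, 7]

Message polynomial: m(x) = 12 + 9·x (mod 13).
For each evaluation point α_i, compute m(α_i) mod 13:
  α_1 = 9: Horner steps 9 → 2, so m(9) = 2.
  α_2 = 2: Horner steps 9 → 4, so m(2) = 4.
  α_3 = 7: Horner steps 9 → 10, so m(7) = 10.
  α_4 = 11: Horner steps 9 → 7, so m(11) = 7.
Codeword c = [2, 4, 10, 7] ∈ F_13^4.


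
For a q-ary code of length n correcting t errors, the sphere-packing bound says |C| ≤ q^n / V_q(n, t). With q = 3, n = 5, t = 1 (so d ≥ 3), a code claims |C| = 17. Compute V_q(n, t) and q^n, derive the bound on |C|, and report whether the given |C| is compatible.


V_q(n, t) = 11, q^n = 243, Hamming bound = 22, |C| = 17 ≤ bound (satisfied).

Step 1: Compute V_q(n, t) = Σ_{j=0}^1 C(n, j) (q−1)^j.
  j = 0: C(5,0)·(2)^0 = 1·1 = 1.
  j = 1: C(5,1)·(2)^1 = 5·2 = 10.
  V_q(n, t) = 1 + 10 = 11.
Step 2: q^n = 3^5 = 243.
Step 3: Hamming bound ⌊q^n / V_q(n,t)⌋ = ⌊243/11⌋ = 22.
Step 4: Compare |C| = 17 to 22: satisfied.
The claimed |C| lies below the Hamming bound.


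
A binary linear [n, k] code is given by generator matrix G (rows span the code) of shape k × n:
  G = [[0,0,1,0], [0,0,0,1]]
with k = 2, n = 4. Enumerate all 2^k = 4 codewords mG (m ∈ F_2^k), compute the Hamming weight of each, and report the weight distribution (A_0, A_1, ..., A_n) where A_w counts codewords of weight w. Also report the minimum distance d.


Weight distribution: A_0 = 1, A_1 = 2, A_2 = 1. Minimum distance d = 1.

Enumerate all 2^2 = 4 messages m ∈ F_2^2.
For each, compute codeword c = mG in F_2^4, then tally its weight.
  m = 00 → c = 0000, weight = 0.
  m = 10 → c = 0010, weight = 1.
  m = 01 → c = 0001, weight = 1.
  m = 11 → c = 0011, weight = 2.
Tally weights:
  weight 0: 1 codewords.
  weight 1: 2 codewords.
  weight 2: 1 codewords.
Minimum distance d = smallest w > 0 with A_w > 0 = 1.
Sanity: Σ A_w = 4 = 2^2 = 4 ✓.


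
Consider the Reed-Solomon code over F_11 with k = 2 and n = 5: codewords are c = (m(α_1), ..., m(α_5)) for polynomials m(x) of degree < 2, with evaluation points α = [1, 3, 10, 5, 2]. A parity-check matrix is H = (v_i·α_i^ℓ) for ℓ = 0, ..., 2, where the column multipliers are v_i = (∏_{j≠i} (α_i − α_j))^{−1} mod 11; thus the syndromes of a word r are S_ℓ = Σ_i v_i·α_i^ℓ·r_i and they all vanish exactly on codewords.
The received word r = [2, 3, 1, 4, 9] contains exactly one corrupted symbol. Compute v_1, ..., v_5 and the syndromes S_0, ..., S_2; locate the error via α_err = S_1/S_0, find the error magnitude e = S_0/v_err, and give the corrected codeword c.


S = (5, 10, 9), error at position 5, error magnitude e = 1, c = [2, 3, 1, 4, 8].

Step 1: column multipliers v_i = (∏_{j≠i}(α_i − α_j))^{−1} mod 11.
  i = 1 (α = 1): (1−3)(1−10)(1−5)(1−2) = (−2)·(−9)·(−4)·(−1) = 72 ≡ 6, so v_1 = 6^{−1} = 2 (mod 11).
  i = 2 (α = 3): (3−1)(3−10)(3−5)(3−2) = 2·(−7)·(−2)·1 = 28 ≡ 6, so v_2 = 6^{−1} = 2 (mod 11).
  i = 3 (α = 10): (10−1)(10−3)(10−5)(10−2) = 9·7·5·8 = 2520 ≡ 1, so v_3 = 1^{−1} = 1 (mod 11).
  i = 4 (α = 5): (5−1)(5−3)(5−10)(5−2) = 4·2·(−5)·3 = −120 ≡ 1, so v_4 = 1^{−1} = 1 (mod 11).
  i = 5 (α = 2): (2−1)(2−3)(2−10)(2−5) = 1·(−1)·(−8)·(−3) = −24 ≡ 9, so v_5 = 9^{−1} = 5 (mod 11).
  v = [2, 2, 1, 1, 5].
Step 2: syndromes of r = [2, 3, 1, 4, 9] (all sums mod 11).
  S_0 = Σ v_i r_i = 2·2 + 2·3 + 1·1 + 1·4 + 5·9 = 60 ≡ 5.
  S_1 = Σ v_i α_i r_i = 2·1·2 + 2·3·3 + 1·10·1 + 1·5·4 + 5·2·9 = 142 ≡ 10.
  α_i^2 mod 11 = [1, 9, 1, 3, 4].
  S_2 = Σ v_i α_i^2 r_i = 2·1·2 + 2·9·3 + 1·1·1 + 1·3·4 + 5·4·9 = 251 ≡ 9.
  S = (5, 10, 9) ≠ 0, so r is not a codeword (an error is present).
Step 3: locate the error. For a single error e at position i, S_ℓ = v_i·e·α_i^ℓ, so α_err = S_1/S_0.
  S_0^{−1} = 5^{−1} = 9 (mod 11), so α_err = 10·9 = 90 ≡ 2 = α_5. Error position i = 5.
  Consistency check: S_2/S_1 = 9·10 = 90 ≡ 2 = α_err ✓ (single-error assumption holds).
Step 4: error magnitude e = S_0/v_5 = S_0·∏_{j≠5}(α_5 − α_j) = 5·9 = 45 ≡ 1 (mod 11).
Step 5: correct position 5: c_5 = r_5 − e = 9 − 1 ≡ 8 (mod 11). Hence c = [2, 3, 1, 4, 8].
  Check: interpolating c through the α_i gives m(x) = 7 + 6·x (degree < 2) with m(α_i) = c_i for every i, so c is indeed a codeword.


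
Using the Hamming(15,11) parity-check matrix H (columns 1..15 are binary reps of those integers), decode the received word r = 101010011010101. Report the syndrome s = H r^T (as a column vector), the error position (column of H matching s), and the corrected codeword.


s = (1, 1, 1, 1)^T, error position = 15, corrected codeword c = 101010011010100

Compute s = H r^T mod 2 one row at a time:
  s_1 = 1 + 1 + 0 + 1 + 0 + 1 + 0 + 1 = 5 ≡ 1 (mod 2).
  s_2 = 0 + 1 + 0 + 0 + 0 + 1 + 0 + 1 = 3 ≡ 1 (mod 2).
  s_3 = 0 + 1 + 0 + 0 + 0 + 1 + 0 + 1 = 3 ≡ 1 (mod 2).
  s_4 = 1 + 1 + 1 + 0 + 1 + 1 + 1 + 1 = 7 ≡ 1 (mod 2).
s = (1, 1, 1, 1)^T — this equals column 15 of H (binary 1111), so error is at position 15.
Correct: flip bit 15 of r = 101010011010101 to get c = 101010011010100.


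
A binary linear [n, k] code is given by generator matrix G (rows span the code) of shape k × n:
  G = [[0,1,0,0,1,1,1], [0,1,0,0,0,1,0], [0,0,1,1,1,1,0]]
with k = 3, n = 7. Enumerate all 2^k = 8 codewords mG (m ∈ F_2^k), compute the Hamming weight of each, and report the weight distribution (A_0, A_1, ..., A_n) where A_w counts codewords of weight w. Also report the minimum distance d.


Weight distribution: A_0 = 1, A_2 = 2, A_4 = 5. Minimum distance d = 2.

Enumerate all 2^3 = 8 messages m ∈ F_2^3.
For each, compute codeword c = mG in F_2^7, then tally its weight.
  m = 000 → c = 0000000, weight = 0.
  m = 100 → c = 0100111, weight = 4.
  m = 010 → c = 0100010, weight = 2.
  m = 110 → c = 0000101, weight = 2.
  m = 001 → c = 0011110, weight = 4.
  m = 101 → c = 0111001, weight = 4.
  m = 011 → c = 0111100, weight = 4.
  m = 111 → c = 0011011, weight = 4.
Tally weights:
  weight 0: 1 codewords.
  weight 2: 2 codewords.
  weight 4: 5 codewords.
Minimum distance d = smallest w > 0 with A_w > 0 = 2.
Sanity: Σ A_w = 8 = 2^3 = 8 ✓.


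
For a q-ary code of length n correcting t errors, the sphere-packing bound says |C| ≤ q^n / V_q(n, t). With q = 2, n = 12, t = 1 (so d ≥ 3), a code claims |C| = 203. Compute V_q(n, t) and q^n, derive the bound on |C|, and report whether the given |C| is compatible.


V_q(n, t) = 13, q^n = 4096, Hamming bound = 315, |C| = 203 ≤ bound (satisfied).

Step 1: Compute V_q(n, t) = Σ_{j=0}^1 C(n, j) (q−1)^j.
  j = 0: C(12,0)·(1)^0 = 1·1 = 1.
  j = 1: C(12,1)·(1)^1 = 12·1 = 12.
  V_q(n, t) = 1 + 12 = 13.
Step 2: q^n = 2^12 = 4096.
Step 3: Hamming bound ⌊q^n / V_q(n,t)⌋ = ⌊4096/13⌋ = 315.
Step 4: Compare |C| = 203 to 315: satisfied.
The claimed |C| lies below the Hamming bound.


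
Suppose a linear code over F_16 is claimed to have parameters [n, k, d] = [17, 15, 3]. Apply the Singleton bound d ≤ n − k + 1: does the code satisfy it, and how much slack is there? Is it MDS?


Singleton RHS = n − k + 1 = 3, slack = 0, bound satisfied, MDS.

Singleton bound: d ≤ n − k + 1.
Here n = 17, k = 15, so n − k + 1 = 3.
Given d = 3, check d ≤ 3: YES.
Slack = (n − k + 1) − d = 0.
The code is MDS (slack = 0).
Description: the claimed parameters are [17, 15, 3]_16; such a code would be MDS (meets Singleton bound).


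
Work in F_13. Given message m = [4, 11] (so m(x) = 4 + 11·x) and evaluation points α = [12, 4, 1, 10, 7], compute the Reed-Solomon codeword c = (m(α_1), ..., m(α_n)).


c = [6, 9, 2, 10, 3]

Message polynomial: m(x) = 4 + 11·x (mod 13).
For each evaluation point α_i, compute m(α_i) mod 13:
  α_1 = 12: Horner steps 11 → 6, so m(12) = 6.
  α_2 = 4: Horner steps 11 → 9, so m(4) = 9.
  α_3 = 1: Horner steps 11 → 2, so m(1) = 2.
  α_4 = 10: Horner steps 11 → 10, so m(10) = 10.
  α_5 = 7: Horner steps 11 → 3, so m(7) = 3.
Codeword c = [6, 9, 2, 10, 3] ∈ F_13^5.


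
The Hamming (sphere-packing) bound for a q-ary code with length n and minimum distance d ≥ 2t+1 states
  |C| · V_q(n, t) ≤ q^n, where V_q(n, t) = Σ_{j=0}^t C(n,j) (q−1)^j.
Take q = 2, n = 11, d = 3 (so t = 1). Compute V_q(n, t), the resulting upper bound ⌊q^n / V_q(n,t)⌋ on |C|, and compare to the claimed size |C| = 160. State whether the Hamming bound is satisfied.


V_q(n, t) = 12, q^n = 2048, Hamming bound = 170, |C| = 160 ≤ bound (satisfied).

Step 1: Compute V_q(n, t) = Σ_{j=0}^1 C(n, j) (q−1)^j.
  j = 0: C(11,0)·(1)^0 = 1·1 = 1.
  j = 1: C(11,1)·(1)^1 = 11·1 = 11.
  V_q(n, t) = 1 + 11 = 12.
Step 2: q^n = 2^11 = 2048.
Step 3: Hamming bound ⌊q^n / V_q(n,t)⌋ = ⌊2048/12⌋ = 170.
Step 4: Compare |C| = 160 to 170: satisfied.
The claimed |C| lies below the Hamming bound.


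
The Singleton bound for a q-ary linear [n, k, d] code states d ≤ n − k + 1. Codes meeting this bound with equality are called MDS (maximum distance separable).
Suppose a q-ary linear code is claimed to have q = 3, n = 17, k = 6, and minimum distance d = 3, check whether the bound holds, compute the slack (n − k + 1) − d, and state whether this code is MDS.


Singleton RHS = n − k + 1 = 12, slack = 9, bound satisfied, not MDS.

Singleton bound: d ≤ n − k + 1.
Here n = 17, k = 6, so n − k + 1 = 12.
Given d = 3, check d ≤ 12: YES.
Slack = (n − k + 1) − d = 9.
The code is NOT MDS (slack = 9 > 0).
Description: the claimed parameters are [17, 6, 3]_3; such a code would be non-MDS.


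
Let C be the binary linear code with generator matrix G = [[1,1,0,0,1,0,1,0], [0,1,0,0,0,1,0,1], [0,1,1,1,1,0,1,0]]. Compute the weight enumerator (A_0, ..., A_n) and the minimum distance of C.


Weight distribution: A_0 = 1, A_3 = 2, A_4 = 1, A_5 = 2, A_6 = 2. Minimum distance d = 3.

Enumerate all 2^3 = 8 messages m ∈ F_2^3.
For each, compute codeword c = mG in F_2^8, then tally its weight.
  m = 000 → c = 00000000, weight = 0.
  m = 100 → c = 11001010, weight = 4.
  m = 010 → c = 01000101, weight = 3.
  m = 110 → c = 10001111, weight = 5.
  m = 001 → c = 01111010, weight = 5.
  m = 101 → c = 10110000, weight = 3.
  m = 011 → c = 00111111, weight = 6.
  m = 111 → c = 11110101, weight = 6.
Tally weights:
  weight 0: 1 codewords.
  weight 3: 2 codewords.
  weight 4: 1 codewords.
  weight 5: 2 codewords.
  weight 6: 2 codewords.
Minimum distance d = smallest w > 0 with A_w > 0 = 3.
Sanity: Σ A_w = 8 = 2^3 = 8 ✓.


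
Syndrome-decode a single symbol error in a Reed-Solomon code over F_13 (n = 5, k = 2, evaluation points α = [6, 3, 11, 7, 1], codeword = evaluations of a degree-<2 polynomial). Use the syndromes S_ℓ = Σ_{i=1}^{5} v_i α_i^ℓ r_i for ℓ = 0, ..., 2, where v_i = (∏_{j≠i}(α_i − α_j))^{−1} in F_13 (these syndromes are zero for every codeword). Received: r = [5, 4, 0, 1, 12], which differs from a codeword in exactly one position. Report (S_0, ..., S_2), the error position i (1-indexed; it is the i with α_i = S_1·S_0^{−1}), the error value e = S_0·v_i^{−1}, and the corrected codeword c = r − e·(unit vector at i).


S = (2, 9, 8), error at position 3, error magnitude e = 2, c = [5, 4, 11, 1, 12].

Step 1: column multipliers v_i = (∏_{j≠i}(α_i − α_j))^{−1} mod 13.
  i = 1 (α = 6): (6−3)(6−11)(6−7)(6−1) = 3·(−5)·(−1)·5 = 75 ≡ 10, so v_1 = 10^{−1} = 4 (mod 13).
  i = 2 (α = 3): (3−6)(3−11)(3−7)(3−1) = (−3)·(−8)·(−4)·2 = −192 ≡ 3, so v_2 = 3^{−1} = 9 (mod 13).
  i = 3 (α = 11): (11−6)(11−3)(11−7)(11−1) = 5·8·4·10 = 1600 ≡ 1, so v_3 = 1^{−1} = 1 (mod 13).
  i = 4 (α = 7): (7−6)(7−3)(7−11)(7−1) = 1·4·(−4)·6 = −96 ≡ 8, so v_4 = 8^{−1} = 5 (mod 13).
  i = 5 (α = 1): (1−6)(1−3)(1−11)(1−7) = (−5)·(−2)·(−10)·(−6) = 600 ≡ 2, so v_5 = 2^{−1} = 7 (mod 13).
  v = [4, 9, 1, 5, 7].
Step 2: syndromes of r = [5, 4, 0, 1, 12] (all sums mod 13).
  S_0 = Σ v_i r_i = 4·5 + 9·4 + 1·0 + 5·1 + 7·12 = 145 ≡ 2.
  S_1 = Σ v_i α_i r_i = 4·6·5 + 9·3·4 + 1·11·0 + 5·7·1 + 7·1·12 = 347 ≡ 9.
  α_i^2 mod 13 = [10, 9, 4, 10, 1].
  S_2 = Σ v_i α_i^2 r_i = 4·10·5 + 9·9·4 + 1·4·0 + 5·10·1 + 7·1·12 = 658 ≡ 8.
  S = (2, 9, 8) ≠ 0, so r is not a codeword (an error is present).
Step 3: locate the error. For a single error e at position i, S_ℓ = v_i·e·α_i^ℓ, so α_err = S_1/S_0.
  S_0^{−1} = 2^{−1} = 7 (mod 13), so α_err = 9·7 = 63 ≡ 11 = α_3. Error position i = 3.
  Consistency check: S_2/S_1 = 8·3 = 24 ≡ 11 = α_err ✓ (single-error assumption holds).
Step 4: error magnitude e = S_0/v_3 = S_0·∏_{j≠3}(α_3 − α_j) = 2·1 = 2 ≡ 2 (mod 13).
Step 5: correct position 3: c_3 = r_3 − e = 0 − 2 ≡ 11 (mod 13). Hence c = [5, 4, 11, 1, 12].
  Check: interpolating c through the α_i gives m(x) = 3 + 9·x (degree < 2) with m(α_i) = c_i for every i, so c is indeed a codeword.


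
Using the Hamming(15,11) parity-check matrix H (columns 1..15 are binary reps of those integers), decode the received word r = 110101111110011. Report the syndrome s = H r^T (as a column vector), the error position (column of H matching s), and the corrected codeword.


s = (0, 1, 1, 1)^T, error position = 7, corrected codeword c = 110101011110011

Compute s = H r^T mod 2 one row at a time:
  s_1 = 1 + 1 + 1 + 1 + 0 + 0 + 1 + 1 = 6 ≡ 0 (mod 2).
  s_2 = 1 + 0 + 1 + 1 + 0 + 0 + 1 + 1 = 5 ≡ 1 (mod 2).
  s_3 = 1 + 0 + 1 + 1 + 1 + 1 + 1 + 1 = 7 ≡ 1 (mod 2).
  s_4 = 1 + 0 + 0 + 1 + 1 + 1 + 0 + 1 = 5 ≡ 1 (mod 2).
s = (0, 1, 1, 1)^T — this equals column 7 of H (binary 0111), so error is at position 7.
Correct: flip bit 7 of r = 110101111110011 to get c = 110101011110011.


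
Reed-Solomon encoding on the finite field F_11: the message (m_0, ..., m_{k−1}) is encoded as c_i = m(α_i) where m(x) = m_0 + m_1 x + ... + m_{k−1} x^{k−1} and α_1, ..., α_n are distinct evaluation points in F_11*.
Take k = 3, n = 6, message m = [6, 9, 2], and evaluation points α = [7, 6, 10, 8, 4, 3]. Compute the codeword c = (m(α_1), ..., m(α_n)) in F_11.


c = [2, 0, 10, 8, 8, 7]

Message polynomial: m(x) = 6 + 9·x + 2·x^2 (mod 11).
For each evaluation point α_i, compute m(α_i) mod 11:
  α_1 = 7: Horner steps 2 → 1 → 2, so m(7) = 2.
  α_2 = 6: Horner steps 2 → 10 → 0, so m(6) = 0.
  α_3 = 10: Horner steps 2 → 7 → 10, so m(10) = 10.
  α_4 = 8: Horner steps 2 → 3 → 8, so m(8) = 8.
  α_5 = 4: Horner steps 2 → 6 → 8, so m(4) = 8.
  α_6 = 3: Horner steps 2 → 4 → 7, so m(3) = 7.
Codeword c = [2, 0, 10, 8, 8, 7] ∈ F_11^6.


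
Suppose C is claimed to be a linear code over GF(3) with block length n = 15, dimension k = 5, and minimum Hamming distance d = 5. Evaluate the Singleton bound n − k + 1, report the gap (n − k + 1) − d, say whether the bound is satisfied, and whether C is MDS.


Singleton RHS = n − k + 1 = 11, slack = 6, bound satisfied, not MDS.

Singleton bound: d ≤ n − k + 1.
Here n = 15, k = 5, so n − k + 1 = 11.
Given d = 5, check d ≤ 11: YES.
Slack = (n − k + 1) − d = 6.
The code is NOT MDS (slack = 6 > 0).
Description: the claimed parameters are [15, 5, 5]_3; such a code would be non-MDS.


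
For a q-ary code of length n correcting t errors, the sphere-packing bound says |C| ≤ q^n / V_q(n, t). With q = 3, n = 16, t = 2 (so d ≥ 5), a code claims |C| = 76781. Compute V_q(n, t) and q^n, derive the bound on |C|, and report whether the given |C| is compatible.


V_q(n, t) = 513, q^n = 43046721, Hamming bound = 83911, |C| = 76781 ≤ bound (satisfied).

Step 1: Compute V_q(n, t) = Σ_{j=0}^2 C(n, j) (q−1)^j.
  j = 0: C(16,0)·(2)^0 = 1·1 = 1.
  j = 1: C(16,1)·(2)^1 = 16·2 = 32.
  j = 2: C(16,2)·(2)^2 = 120·4 = 480.
  V_q(n, t) = 1 + 32 + 480 = 513.
Step 2: q^n = 3^16 = 43046721.
Step 3: Hamming bound ⌊q^n / V_q(n,t)⌋ = ⌊43046721/513⌋ = 83911.
Step 4: Compare |C| = 76781 to 83911: satisfied.
The claimed |C| lies below the Hamming bound.


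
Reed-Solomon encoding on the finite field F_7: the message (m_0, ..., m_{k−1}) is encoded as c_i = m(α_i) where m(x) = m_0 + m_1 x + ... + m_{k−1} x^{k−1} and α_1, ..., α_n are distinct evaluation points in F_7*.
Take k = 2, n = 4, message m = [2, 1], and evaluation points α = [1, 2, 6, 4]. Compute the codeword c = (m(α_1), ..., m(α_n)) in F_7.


c = [3, 4, 1, 6]

Message polynomial: m(x) = 2 + 1·x (mod 7).
For each evaluation point α_i, compute m(α_i) mod 7:
  α_1 = 1: Horner steps 1 → 3, so m(1) = 3.
  α_2 = 2: Horner steps 1 → 4, so m(2) = 4.
  α_3 = 6: Horner steps 1 → 1, so m(6) = 1.
  α_4 = 4: Horner steps 1 → 6, so m(4) = 6.
Codeword c = [3, 4, 1, 6] ∈ F_7^4.


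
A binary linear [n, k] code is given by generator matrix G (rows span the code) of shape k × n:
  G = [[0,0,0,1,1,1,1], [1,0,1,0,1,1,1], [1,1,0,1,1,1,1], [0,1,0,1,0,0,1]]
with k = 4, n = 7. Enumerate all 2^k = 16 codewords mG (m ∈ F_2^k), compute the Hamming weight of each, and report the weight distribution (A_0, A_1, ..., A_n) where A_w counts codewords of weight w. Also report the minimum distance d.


Weight distribution: A_0 = 1, A_2 = 2, A_3 = 6, A_4 = 3, A_5 = 2, A_6 = 2. Minimum distance d = 2.

Enumerate all 2^4 = 16 messages m ∈ F_2^4.
For each, compute codeword c = mG in F_2^7, then tally its weight.
  m = 0000 → c = 0000000, weight = 0.
  m = 1000 → c = 0001111, weight = 4.
  m = 0100 → c = 1010111, weight = 5.
  m = 1100 → c = 1011000, weight = 3.
  m = 0010 → c = 1101111, weight = 6.
  m = 1010 → c = 1100000, weight = 2.
  m = 0110 → c = 0111000, weight = 3.
  m = 1110 → c = 0110111, weight = 5.
  m = 0001 → c = 0101001, weight = 3.
  m = 1001 → c = 0100110, weight = 3.
  m = 0101 → c = 1111110, weight = 6.
  m = 1101 → c = 1110001, weight = 4.
  m = 0011 → c = 1000110, weight = 3.
  m = 1011 → c = 1001001, weight = 3.
  m = 0111 → c = 0010001, weight = 2.
  m = 1111 → c = 0011110, weight = 4.
Tally weights:
  weight 0: 1 codewords.
  weight 2: 2 codewords.
  weight 3: 6 codewords.
  weight 4: 3 codewords.
  weight 5: 2 codewords.
  weight 6: 2 codewords.
Minimum distance d = smallest w > 0 with A_w > 0 = 2.
Sanity: Σ A_w = 16 = 2^4 = 16 ✓.


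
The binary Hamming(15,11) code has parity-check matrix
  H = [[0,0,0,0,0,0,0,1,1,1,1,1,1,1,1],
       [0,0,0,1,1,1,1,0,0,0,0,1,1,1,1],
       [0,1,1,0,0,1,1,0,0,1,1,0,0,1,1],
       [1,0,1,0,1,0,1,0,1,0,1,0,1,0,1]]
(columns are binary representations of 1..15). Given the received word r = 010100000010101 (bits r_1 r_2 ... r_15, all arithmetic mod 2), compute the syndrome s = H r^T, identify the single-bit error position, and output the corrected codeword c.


s = (1, 1, 1, 1)^T, error position = 15, corrected codeword c = 010100000010100

Compute s = H r^T mod 2 one row at a time:
  s_1 = 0 + 0 + 0 + 1 + 0 + 1 + 0 + 1 = 3 ≡ 1 (mod 2).
  s_2 = 1 + 0 + 0 + 0 + 0 + 1 + 0 + 1 = 3 ≡ 1 (mod 2).
  s_3 = 1 + 0 + 0 + 0 + 0 + 1 + 0 + 1 = 3 ≡ 1 (mod 2).
  s_4 = 0 + 0 + 0 + 0 + 0 + 1 + 1 + 1 = 3 ≡ 1 (mod 2).
s = (1, 1, 1, 1)^T — this equals column 15 of H (binary 1111), so error is at position 15.
Correct: flip bit 15 of r = 010100000010101 to get c = 010100000010100.


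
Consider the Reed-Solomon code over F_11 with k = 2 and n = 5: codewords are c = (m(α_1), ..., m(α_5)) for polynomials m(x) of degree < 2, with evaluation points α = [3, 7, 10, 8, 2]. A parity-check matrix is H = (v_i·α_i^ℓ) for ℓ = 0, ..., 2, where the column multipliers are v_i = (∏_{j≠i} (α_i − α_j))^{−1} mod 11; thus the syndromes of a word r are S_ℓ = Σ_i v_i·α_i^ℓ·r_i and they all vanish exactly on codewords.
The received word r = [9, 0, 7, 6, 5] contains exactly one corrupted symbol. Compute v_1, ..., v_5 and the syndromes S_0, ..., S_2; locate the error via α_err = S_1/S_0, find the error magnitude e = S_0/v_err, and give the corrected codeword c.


S = (10, 9, 7), error at position 5, error magnitude e = 2, c = [9, 0, 7, 6, 3].

Step 1: column multipliers v_i = (∏_{j≠i}(α_i − α_j))^{−1} mod 11.
  i = 1 (α = 3): (3−7)(3−10)(3−8)(3−2) = (−4)·(−7)·(−5)·1 = −140 ≡ 3, so v_1 = 3^{−1} = 4 (mod 11).
  i = 2 (α = 7): (7−3)(7−10)(7−8)(7−2) = 4·(−3)·(−1)·5 = 60 ≡ 5, so v_2 = 5^{−1} = 9 (mod 11).
  i = 3 (α = 10): (10−3)(10−7)(10−8)(10−2) = 7·3·2·8 = 336 ≡ 6, so v_3 = 6^{−1} = 2 (mod 11).
  i = 4 (α = 8): (8−3)(8−7)(8−10)(8−2) = 5·1·(−2)·6 = −60 ≡ 6, so v_4 = 6^{−1} = 2 (mod 11).
  i = 5 (α = 2): (2−3)(2−7)(2−10)(2−8) = (−1)·(−5)·(−8)·(−6) = 240 ≡ 9, so v_5 = 9^{−1} = 5 (mod 11).
  v = [4, 9, 2, 2, 5].
Step 2: syndromes of r = [9, 0, 7, 6, 5] (all sums mod 11).
  S_0 = Σ v_i r_i = 4·9 + 9·0 + 2·7 + 2·6 + 5·5 = 87 ≡ 10.
  S_1 = Σ v_i α_i r_i = 4·3·9 + 9·7·0 + 2·10·7 + 2·8·6 + 5·2·5 = 394 ≡ 9.
  α_i^2 mod 11 = [9, 5, 1, 9, 4].
  S_2 = Σ v_i α_i^2 r_i = 4·9·9 + 9·5·0 + 2·1·7 + 2·9·6 + 5·4·5 = 546 ≡ 7.
  S = (10, 9, 7) ≠ 0, so r is not a codeword (an error is present).
Step 3: locate the error. For a single error e at position i, S_ℓ = v_i·e·α_i^ℓ, so α_err = S_1/S_0.
  S_0^{−1} = 10^{−1} = 10 (mod 11), so α_err = 9·10 = 90 ≡ 2 = α_5. Error position i = 5.
  Consistency check: S_2/S_1 = 7·5 = 35 ≡ 2 = α_err ✓ (single-error assumption holds).
Step 4: error magnitude e = S_0/v_5 = S_0·∏_{j≠5}(α_5 − α_j) = 10·9 = 90 ≡ 2 (mod 11).
Step 5: correct position 5: c_5 = r_5 − e = 5 − 2 ≡ 3 (mod 11). Hence c = [9, 0, 7, 6, 3].
  Check: interpolating c through the α_i gives m(x) = 2 + 6·x (degree < 2) with m(α_i) = c_i for every i, so c is indeed a codeword.


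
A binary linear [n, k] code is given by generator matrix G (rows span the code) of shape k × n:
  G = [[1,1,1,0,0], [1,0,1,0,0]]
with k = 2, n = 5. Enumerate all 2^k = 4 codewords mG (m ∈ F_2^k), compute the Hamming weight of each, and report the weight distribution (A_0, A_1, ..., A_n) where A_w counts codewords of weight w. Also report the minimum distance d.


Weight distribution: A_0 = 1, A_1 = 1, A_2 = 1, A_3 = 1. Minimum distance d = 1.

Enumerate all 2^2 = 4 messages m ∈ F_2^2.
For each, compute codeword c = mG in F_2^5, then tally its weight.
  m = 00 → c = 00000, weight = 0.
  m = 10 → c = 11100, weight = 3.
  m = 01 → c = 10100, weight = 2.
  m = 11 → c = 01000, weight = 1.
Tally weights:
  weight 0: 1 codewords.
  weight 1: 1 codewords.
  weight 2: 1 codewords.
  weight 3: 1 codewords.
Minimum distance d = smallest w > 0 with A_w > 0 = 1.
Sanity: Σ A_w = 4 = 2^2 = 4 ✓.


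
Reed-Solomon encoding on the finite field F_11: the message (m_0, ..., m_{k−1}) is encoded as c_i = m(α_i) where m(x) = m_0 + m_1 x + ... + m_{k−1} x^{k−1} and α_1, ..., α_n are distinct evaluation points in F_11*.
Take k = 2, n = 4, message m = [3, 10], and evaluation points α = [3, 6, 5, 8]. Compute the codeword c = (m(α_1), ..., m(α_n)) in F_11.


c = [0, 8, 9, 6]

Message polynomial: m(x) = 3 + 10·x (mod 11).
For each evaluation point α_i, compute m(α_i) mod 11:
  α_1 = 3: Horner steps 10 → 0, so m(3) = 0.
  α_2 = 6: Horner steps 10 → 8, so m(6) = 8.
  α_3 = 5: Horner steps 10 → 9, so m(5) = 9.
  α_4 = 8: Horner steps 10 → 6, so m(8) = 6.
Codeword c = [0, 8, 9, 6] ∈ F_11^4.


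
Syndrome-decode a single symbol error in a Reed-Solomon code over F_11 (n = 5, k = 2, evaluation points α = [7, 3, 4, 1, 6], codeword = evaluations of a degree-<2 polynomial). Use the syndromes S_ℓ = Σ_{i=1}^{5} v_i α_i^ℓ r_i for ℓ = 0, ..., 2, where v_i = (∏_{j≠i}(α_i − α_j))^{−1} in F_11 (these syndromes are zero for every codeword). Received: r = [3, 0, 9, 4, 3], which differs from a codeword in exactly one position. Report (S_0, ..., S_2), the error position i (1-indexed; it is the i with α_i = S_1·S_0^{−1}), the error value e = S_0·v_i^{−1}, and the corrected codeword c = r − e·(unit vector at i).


S = (3, 7, 9), error at position 5, error magnitude e = 9, c = [3, 0, 9, 4, 5].

Step 1: column multipliers v_i = (∏_{j≠i}(α_i − α_j))^{−1} mod 11.
  i = 1 (α = 7): (7−3)(7−4)(7−1)(7−6) = 4·3·6·1 = 72 ≡ 6, so v_1 = 6^{−1} = 2 (mod 11).
  i = 2 (α = 3): (3−7)(3−4)(3−1)(3−6) = (−4)·(−1)·2·(−3) = −24 ≡ 9, so v_2 = 9^{−1} = 5 (mod 11).
  i = 3 (α = 4): (4−7)(4−3)(4−1)(4−6) = (−3)·1·3·(−2) = 18 ≡ 7, so v_3 = 7^{−1} = 8 (mod 11).
  i = 4 (α = 1): (1−7)(1−3)(1−4)(1−6) = (−6)·(−2)·(−3)·(−5) = 180 ≡ 4, so v_4 = 4^{−1} = 3 (mod 11).
  i = 5 (α = 6): (6−7)(6−3)(6−4)(6−1) = (−1)·3·2·5 = −30 ≡ 3, so v_5 = 3^{−1} = 4 (mod 11).
  v = [2, 5, 8, 3, 4].
Step 2: syndromes of r = [3, 0, 9, 4, 3] (all sums mod 11).
  S_0 = Σ v_i r_i = 2·3 + 5·0 + 8·9 + 3·4 + 4·3 = 102 ≡ 3.
  S_1 = Σ v_i α_i r_i = 2·7·3 + 5·3·0 + 8·4·9 + 3·1·4 + 4·6·3 = 414 ≡ 7.
  α_i^2 mod 11 = [5, 9, 5, 1, 3].
  S_2 = Σ v_i α_i^2 r_i = 2·5·3 + 5·9·0 + 8·5·9 + 3·1·4 + 4·3·3 = 438 ≡ 9.
  S = (3, 7, 9) ≠ 0, so r is not a codeword (an error is present).
Step 3: locate the error. For a single error e at position i, S_ℓ = v_i·e·α_i^ℓ, so α_err = S_1/S_0.
  S_0^{−1} = 3^{−1} = 4 (mod 11), so α_err = 7·4 = 28 ≡ 6 = α_5. Error position i = 5.
  Consistency check: S_2/S_1 = 9·8 = 72 ≡ 6 = α_err ✓ (single-error assumption holds).
Step 4: error magnitude e = S_0/v_5 = S_0·∏_{j≠5}(α_5 − α_j) = 3·3 = 9 ≡ 9 (mod 11).
Step 5: correct position 5: c_5 = r_5 − e = 3 − 9 ≡ 5 (mod 11). Hence c = [3, 0, 9, 4, 5].
  Check: interpolating c through the α_i gives m(x) = 6 + 9·x (degree < 2) with m(α_i) = c_i for every i, so c is indeed a codeword.
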